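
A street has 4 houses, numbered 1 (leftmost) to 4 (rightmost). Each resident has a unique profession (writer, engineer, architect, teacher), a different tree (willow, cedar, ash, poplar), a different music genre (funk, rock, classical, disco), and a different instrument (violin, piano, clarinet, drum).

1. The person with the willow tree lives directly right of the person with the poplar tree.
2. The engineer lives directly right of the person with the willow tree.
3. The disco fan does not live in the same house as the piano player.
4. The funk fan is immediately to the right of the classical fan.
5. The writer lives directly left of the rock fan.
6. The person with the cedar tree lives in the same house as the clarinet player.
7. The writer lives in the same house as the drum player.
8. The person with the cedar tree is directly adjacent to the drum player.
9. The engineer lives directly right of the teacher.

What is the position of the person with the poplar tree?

The engineer is narrowed to house 3 or 4; consider each.
Placing it in house 3 leads to a contradiction, so it's in house 4.
From clue 2, the person with the willow tree must be in house 3.
The teacher is in house 3 (clue 9).
Clue 1: the person with the poplar tree is in house 2.
House 4's tree must be ash (nothing else left).
By clue 6, the clarinet player is in house 1.
The drum player is in house 2 (clue 8).
House 1's tree must be cedar (nothing else left).
Clue 7 places the writer in house 2.
So house 1 gets architect for profession.
Clue 5: the rock fan is in house 3.
The funk fan is in house 2 (clue 4).
Clue 4 places the classical fan in house 1.
House 4 music genre: only disco fits.
Clue 3 places the piano player in house 3.
House 4 instrument: only violin fits.
So: house 1 = architect/cedar/classical/clarinet, house 2 = writer/poplar/funk/drum, house 3 = teacher/willow/rock/piano, house 4 = engineer/ash/disco/violin.

2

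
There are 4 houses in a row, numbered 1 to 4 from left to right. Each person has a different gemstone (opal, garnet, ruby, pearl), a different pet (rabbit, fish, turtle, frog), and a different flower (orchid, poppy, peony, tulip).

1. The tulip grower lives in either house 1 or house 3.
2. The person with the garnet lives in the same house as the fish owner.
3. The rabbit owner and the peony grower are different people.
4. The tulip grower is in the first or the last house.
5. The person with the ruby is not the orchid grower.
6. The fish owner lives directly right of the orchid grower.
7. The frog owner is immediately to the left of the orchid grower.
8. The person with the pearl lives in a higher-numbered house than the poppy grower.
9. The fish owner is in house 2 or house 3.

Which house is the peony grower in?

4

Clue 4: the tulip grower is in house 1.
House 4 flower: only peony fits.
Clue 6 places the fish owner in house 3.
Clue 6 places the orchid grower in house 2.
From clue 7, the frog owner must be in house 1.
So house 4 gets turtle for pet.
So house 3 gets poppy for flower.
Clue 2 places the person with the garnet in house 3.
By clue 8, the person with the pearl is in house 4.
The only gemstone still possible for house 2 is opal.
House 2 pet: only rabbit fits.
The only gemstone still possible for house 1 is ruby.
So: house 1 = ruby/frog/tulip, house 2 = opal/rabbit/orchid, house 3 = garnet/fish/poppy, house 4 = pearl/turtle/peony.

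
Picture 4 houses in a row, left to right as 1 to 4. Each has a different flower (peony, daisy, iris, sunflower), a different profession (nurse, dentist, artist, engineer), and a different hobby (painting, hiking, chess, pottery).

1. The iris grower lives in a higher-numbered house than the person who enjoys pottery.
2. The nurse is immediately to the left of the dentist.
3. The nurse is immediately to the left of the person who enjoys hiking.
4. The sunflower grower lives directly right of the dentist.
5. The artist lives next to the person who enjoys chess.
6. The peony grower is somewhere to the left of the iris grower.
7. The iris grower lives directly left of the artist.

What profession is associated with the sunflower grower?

artist

The iris grower is narrowed to house 2 or 3; consider each.
Placing it in house 3 leads to a contradiction, so it's in house 2.
Clue 1: the person who enjoys pottery is in house 1.
From clue 6, the peony grower must be in house 1.
Clue 7: the artist is in house 3.
So house 4 gets engineer for profession.
The nurse is in house 1 (clue 2).
Clue 3: the person who enjoys hiking is in house 2.
By clue 4, the sunflower grower is in house 3.
The only flower still possible for house 4 is daisy.
House 2's profession must be dentist (nothing else left).
That leaves painting as the hobby for house 3.
House 4 hobby: only chess fits.
So: house 1 = peony/nurse/pottery, house 2 = iris/dentist/hiking, house 3 = sunflower/artist/painting, house 4 = daisy/engineer/chess.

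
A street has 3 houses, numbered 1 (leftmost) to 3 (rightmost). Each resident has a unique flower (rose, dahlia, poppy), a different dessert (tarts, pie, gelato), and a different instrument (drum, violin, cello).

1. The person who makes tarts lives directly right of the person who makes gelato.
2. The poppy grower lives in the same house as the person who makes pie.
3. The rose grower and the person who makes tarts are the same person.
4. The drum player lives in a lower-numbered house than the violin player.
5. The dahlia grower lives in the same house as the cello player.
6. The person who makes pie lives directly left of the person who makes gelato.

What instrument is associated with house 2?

cello

Clue 6: the person who makes pie is in house 1.
Clue 6: the person who makes gelato is in house 2.
The only dessert still possible for house 3 is tarts.
Clue 2: the poppy grower is in house 1.
Clue 3 places the rose grower in house 3.
So house 2 gets dahlia for flower.
From clue 5, the cello player must be in house 2.
House 1 instrument: only drum fits.
That leaves violin as the instrument for house 3.
So: house 1 = poppy/pie/drum, house 2 = dahlia/gelato/cello, house 3 = rose/tarts/violin.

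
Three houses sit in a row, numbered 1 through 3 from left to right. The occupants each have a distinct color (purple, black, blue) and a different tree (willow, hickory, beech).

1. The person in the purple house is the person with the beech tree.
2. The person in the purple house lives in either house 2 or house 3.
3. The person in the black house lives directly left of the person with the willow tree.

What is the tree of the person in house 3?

That leaves hickory as the tree for house 1.
The person in the black house is narrowed to house 1 or 2; consider each.
Placing it in house 2 leads to a contradiction, so it's in house 1.
By clue 3, the person with the willow tree is in house 2.
House 3's tree must be beech (nothing else left).
The person in the purple house is in house 3 (clue 1).
The only color still possible for house 2 is blue.
So: house 1 = black/hickory, house 2 = blue/willow, house 3 = purple/beech.

beech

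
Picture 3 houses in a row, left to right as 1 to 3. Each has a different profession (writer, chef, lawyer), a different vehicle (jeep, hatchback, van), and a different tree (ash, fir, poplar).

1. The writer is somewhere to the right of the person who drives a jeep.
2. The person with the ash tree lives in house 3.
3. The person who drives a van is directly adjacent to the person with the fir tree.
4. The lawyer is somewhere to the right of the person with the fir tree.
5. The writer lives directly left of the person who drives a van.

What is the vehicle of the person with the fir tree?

Clue 2: the person with the ash tree is in house 3.
From clue 5, the writer must be in house 2.
From clue 5, the person who drives a van must be in house 3.
House 1 profession: only chef fits.
House 3's profession must be lawyer (nothing else left).
The person who drives a jeep is in house 1 (clue 1).
Clue 3 places the person with the fir tree in house 2.
The only vehicle still possible for house 2 is hatchback.
That leaves poplar as the tree for house 1.
So: house 1 = chef/jeep/poplar, house 2 = writer/hatchback/fir, house 3 = lawyer/van/ash.

hatchback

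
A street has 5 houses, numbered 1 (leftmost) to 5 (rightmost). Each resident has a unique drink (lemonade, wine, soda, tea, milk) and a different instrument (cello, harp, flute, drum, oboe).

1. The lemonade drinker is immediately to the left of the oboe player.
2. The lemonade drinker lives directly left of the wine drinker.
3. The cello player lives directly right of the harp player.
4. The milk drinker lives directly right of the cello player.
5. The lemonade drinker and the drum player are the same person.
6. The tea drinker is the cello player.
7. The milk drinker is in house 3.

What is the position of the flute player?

Clue 7 places the milk drinker in house 3.
The cello player is in house 2 (clue 4).
Clue 6 places the tea drinker in house 2.
Clue 1 places the lemonade drinker in house 4.
By clue 1, the oboe player is in house 5.
The harp player is in house 1 (clue 3).
The drum player is in house 4 (clue 5).
That leaves soda as the drink for house 1.
House 5's drink must be wine (nothing else left).
House 3 instrument: only flute fits.
So: house 1 = soda/harp, house 2 = tea/cello, house 3 = milk/flute, house 4 = lemonade/drum, house 5 = wine/oboe.

3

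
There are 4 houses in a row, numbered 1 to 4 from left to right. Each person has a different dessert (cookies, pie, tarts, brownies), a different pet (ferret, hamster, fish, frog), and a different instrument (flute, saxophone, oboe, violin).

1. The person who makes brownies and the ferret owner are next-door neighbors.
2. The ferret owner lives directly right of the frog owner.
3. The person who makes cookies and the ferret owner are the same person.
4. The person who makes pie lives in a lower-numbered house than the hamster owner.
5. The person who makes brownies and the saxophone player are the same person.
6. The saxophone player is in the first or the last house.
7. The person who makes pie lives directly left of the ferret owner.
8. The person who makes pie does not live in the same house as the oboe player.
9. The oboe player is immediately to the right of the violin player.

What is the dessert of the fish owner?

The person who makes brownies is narrowed to house 1 or 4; consider each.
Placing it in house 1 leads to a contradiction, so it's in house 4.
From clue 1, the ferret owner must be in house 3.
Clue 2: the frog owner is in house 2.
From clue 3, the person who makes cookies must be in house 3.
By clue 5, the saxophone player is in house 4.
By clue 7, the person who makes pie is in house 2.
The only dessert still possible for house 1 is tarts.
The only pet still possible for house 1 is fish.
That leaves hamster as the pet for house 4.
House 1 instrument: only flute fits.
That leaves violin as the instrument for house 2.
So house 3 gets oboe for instrument.
So: house 1 = tarts/fish/flute, house 2 = pie/frog/violin, house 3 = cookies/ferret/oboe, house 4 = brownies/hamster/saxophone.

tarts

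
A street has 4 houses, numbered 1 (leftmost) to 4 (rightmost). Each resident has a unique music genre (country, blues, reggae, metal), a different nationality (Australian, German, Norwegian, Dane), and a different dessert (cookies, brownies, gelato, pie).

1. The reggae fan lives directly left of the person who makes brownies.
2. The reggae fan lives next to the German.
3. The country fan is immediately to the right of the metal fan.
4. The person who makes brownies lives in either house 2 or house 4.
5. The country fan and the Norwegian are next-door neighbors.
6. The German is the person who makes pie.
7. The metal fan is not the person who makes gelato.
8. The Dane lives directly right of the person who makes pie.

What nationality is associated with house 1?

Norwegian

Clue 6 places the German in house 2.
Clue 6 places the person who makes pie in house 2.
The Dane is in house 3 (clue 8).
From clue 1, the reggae fan must be in house 3.
House 4's music genre must be blues (nothing else left).
House 4's dessert must be brownies (nothing else left).
Clue 3: the metal fan is in house 1.
From clue 5, the Norwegian must be in house 1.
From clue 7, the person who makes gelato must be in house 3.
The only music genre still possible for house 2 is country.
The only nationality still possible for house 4 is Australian.
So house 1 gets cookies for dessert.
So: house 1 = metal/Norwegian/cookies, house 2 = country/German/pie, house 3 = reggae/Dane/gelato, house 4 = blues/Australian/brownies.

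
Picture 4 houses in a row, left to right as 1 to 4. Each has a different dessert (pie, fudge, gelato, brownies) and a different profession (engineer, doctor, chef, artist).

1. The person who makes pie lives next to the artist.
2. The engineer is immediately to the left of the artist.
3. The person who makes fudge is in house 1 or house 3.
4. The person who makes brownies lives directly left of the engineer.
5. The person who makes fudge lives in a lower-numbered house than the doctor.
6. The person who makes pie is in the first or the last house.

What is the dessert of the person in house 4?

pie

So house 1 gets chef for profession.
By clue 2, the engineer is in house 2.
From clue 2, the artist must be in house 3.
Clue 4: the person who makes brownies is in house 1.
That leaves gelato as the dessert for house 2.
That leaves fudge as the dessert for house 3.
That leaves pie as the dessert for house 4.
That leaves doctor as the profession for house 4.
So: house 1 = brownies/chef, house 2 = gelato/engineer, house 3 = fudge/artist, house 4 = pie/doctor.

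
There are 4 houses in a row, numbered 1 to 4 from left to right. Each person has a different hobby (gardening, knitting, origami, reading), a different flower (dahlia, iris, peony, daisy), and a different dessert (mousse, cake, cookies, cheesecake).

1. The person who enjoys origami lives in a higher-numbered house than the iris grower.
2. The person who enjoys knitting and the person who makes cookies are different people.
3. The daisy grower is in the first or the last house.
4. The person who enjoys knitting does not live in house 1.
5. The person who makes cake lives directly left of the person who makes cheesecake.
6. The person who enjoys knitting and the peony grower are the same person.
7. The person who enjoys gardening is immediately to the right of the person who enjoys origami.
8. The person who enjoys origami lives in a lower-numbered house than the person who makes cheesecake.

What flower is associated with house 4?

The only hobby still possible for house 1 is reading.
The person who enjoys gardening is narrowed to house 3 or 4; consider each.
Placing it in house 3 leads to a contradiction, so it's in house 4.
Clue 7 places the person who enjoys origami in house 3.
The person who makes cheesecake is in house 4 (clue 8).
That leaves knitting as the hobby for house 2.
From clue 5, the person who makes cake must be in house 3.
The peony grower is in house 2 (clue 6).
House 3's flower must be dahlia (nothing else left).
That leaves daisy as the flower for house 4.
House 1's dessert must be cookies (nothing else left).
That leaves mousse as the dessert for house 2.
The only flower still possible for house 1 is iris.
So: house 1 = reading/iris/cookies, house 2 = knitting/peony/mousse, house 3 = origami/dahlia/cake, house 4 = gardening/daisy/cheesecake.

daisy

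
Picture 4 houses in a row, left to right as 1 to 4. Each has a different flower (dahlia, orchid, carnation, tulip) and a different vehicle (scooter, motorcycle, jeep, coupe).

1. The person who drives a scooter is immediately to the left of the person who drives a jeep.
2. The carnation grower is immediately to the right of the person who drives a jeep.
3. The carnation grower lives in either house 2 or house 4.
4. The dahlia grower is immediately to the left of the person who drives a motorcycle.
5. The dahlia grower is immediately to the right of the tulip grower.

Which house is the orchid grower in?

1

By clue 3, the carnation grower is in house 4.
The person who drives a jeep is in house 3 (clue 2).
Clue 1 places the person who drives a scooter in house 2.
Clue 4: the dahlia grower is in house 3.
Clue 5: the tulip grower is in house 2.
That leaves orchid as the flower for house 1.
House 1's vehicle must be coupe (nothing else left).
So house 4 gets motorcycle for vehicle.
So: house 1 = orchid/coupe, house 2 = tulip/scooter, house 3 = dahlia/jeep, house 4 = carnation/motorcycle.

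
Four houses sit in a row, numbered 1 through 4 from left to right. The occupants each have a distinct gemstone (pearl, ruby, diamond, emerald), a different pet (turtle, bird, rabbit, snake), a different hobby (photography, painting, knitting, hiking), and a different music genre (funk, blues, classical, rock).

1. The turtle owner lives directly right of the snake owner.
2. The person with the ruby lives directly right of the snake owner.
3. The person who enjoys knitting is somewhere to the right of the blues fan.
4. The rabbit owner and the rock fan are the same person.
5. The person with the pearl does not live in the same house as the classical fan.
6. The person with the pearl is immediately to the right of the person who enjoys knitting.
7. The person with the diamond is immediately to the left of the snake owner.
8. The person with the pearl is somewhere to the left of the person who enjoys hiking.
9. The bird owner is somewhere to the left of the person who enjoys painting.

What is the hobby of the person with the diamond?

The person with the pearl is in house 3 (clue 8).
From clue 8, the person who enjoys hiking must be in house 4.
House 1 hobby: only photography fits.
Clue 2 places the person with the ruby in house 4.
Clue 2: the snake owner is in house 3.
The person who enjoys knitting is in house 2 (clue 6).
Clue 7: the person with the diamond is in house 2.
So house 1 gets emerald for gemstone.
House 3's hobby must be painting (nothing else left).
By clue 3, the blues fan is in house 1.
That leaves turtle as the pet for house 4.
The only music genre still possible for house 3 is funk.
The rabbit owner is in house 2 (clue 4).
By clue 4, the rock fan is in house 2.
House 1 pet: only bird fits.
So house 4 gets classical for music genre.
So: house 1 = emerald/bird/photography/blues, house 2 = diamond/rabbit/knitting/rock, house 3 = pearl/snake/painting/funk, house 4 = ruby/turtle/hiking/classical.

knitting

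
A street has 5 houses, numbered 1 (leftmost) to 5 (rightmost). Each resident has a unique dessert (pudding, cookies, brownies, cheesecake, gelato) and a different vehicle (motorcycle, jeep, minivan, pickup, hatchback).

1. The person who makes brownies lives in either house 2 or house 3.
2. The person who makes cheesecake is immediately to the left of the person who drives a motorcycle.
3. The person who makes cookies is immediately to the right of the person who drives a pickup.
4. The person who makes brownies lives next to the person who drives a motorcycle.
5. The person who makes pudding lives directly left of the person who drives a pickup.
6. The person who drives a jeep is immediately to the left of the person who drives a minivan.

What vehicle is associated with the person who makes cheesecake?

hatchback

The person who makes brownies is narrowed to house 2 or 3; consider each.
Placing it in house 2 leads to a contradiction, so it's in house 3.
From clue 2, the person who makes cheesecake must be in house 1.
From clue 2, the person who drives a motorcycle must be in house 2.
From clue 5, the person who makes pudding must be in house 2.
The person who drives a pickup is in house 3 (clue 5).
From clue 3, the person who makes cookies must be in house 4.
Clue 6 places the person who drives a jeep in house 4.
The person who drives a minivan is in house 5 (clue 6).
So house 5 gets gelato for dessert.
The only vehicle still possible for house 1 is hatchback.
So: house 1 = cheesecake/hatchback, house 2 = pudding/motorcycle, house 3 = brownies/pickup, house 4 = cookies/jeep, house 5 = gelato/minivan.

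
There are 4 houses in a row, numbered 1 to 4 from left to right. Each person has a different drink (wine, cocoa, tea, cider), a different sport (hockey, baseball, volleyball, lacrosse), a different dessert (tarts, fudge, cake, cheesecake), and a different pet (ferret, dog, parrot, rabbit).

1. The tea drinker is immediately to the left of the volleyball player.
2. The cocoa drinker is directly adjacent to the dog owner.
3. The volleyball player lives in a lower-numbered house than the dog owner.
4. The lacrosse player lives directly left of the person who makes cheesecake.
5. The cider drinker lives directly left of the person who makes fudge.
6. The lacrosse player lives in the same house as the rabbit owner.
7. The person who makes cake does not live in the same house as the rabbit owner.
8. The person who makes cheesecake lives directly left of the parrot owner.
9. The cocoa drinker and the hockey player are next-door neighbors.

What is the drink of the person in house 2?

The tea drinker is narrowed to house 1 or 2; consider each.
Placing it in house 2 leads to a contradiction, so it's in house 1.
By clue 1, the volleyball player is in house 2.
House 1 sport: only lacrosse fits.
From clue 4, the person who makes cheesecake must be in house 2.
By clue 6, the rabbit owner is in house 1.
Clue 8: the parrot owner is in house 3.
House 1's dessert must be tarts (nothing else left).
The only pet still possible for house 2 is ferret.
That leaves dog as the pet for house 4.
Clue 2 places the cocoa drinker in house 3.
Clue 9: the hockey player is in house 4.
So house 2 gets cider for drink.
House 4's drink must be wine (nothing else left).
The only sport still possible for house 3 is baseball.
Clue 5: the person who makes fudge is in house 3.
House 4 dessert: only cake fits.
So: house 1 = tea/lacrosse/tarts/rabbit, house 2 = cider/volleyball/cheesecake/ferret, house 3 = cocoa/baseball/fudge/parrot, house 4 = wine/hockey/cake/dog.

cider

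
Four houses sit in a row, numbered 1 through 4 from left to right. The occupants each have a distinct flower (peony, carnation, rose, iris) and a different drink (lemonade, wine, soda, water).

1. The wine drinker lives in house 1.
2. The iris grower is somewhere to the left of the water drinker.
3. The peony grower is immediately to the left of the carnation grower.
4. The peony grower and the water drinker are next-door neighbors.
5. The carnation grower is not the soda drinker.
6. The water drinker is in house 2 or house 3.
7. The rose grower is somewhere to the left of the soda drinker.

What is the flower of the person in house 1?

iris

The wine drinker is in house 1 (clue 1).
That leaves carnation as the flower for house 4.
From clue 3, the peony grower must be in house 3.
Clue 4 places the water drinker in house 2.
That leaves lemonade as the drink for house 4.
By clue 2, the iris grower is in house 1.
House 2's flower must be rose (nothing else left).
So house 3 gets soda for drink.
So: house 1 = iris/wine, house 2 = rose/water, house 3 = peony/soda, house 4 = carnation/lemonade.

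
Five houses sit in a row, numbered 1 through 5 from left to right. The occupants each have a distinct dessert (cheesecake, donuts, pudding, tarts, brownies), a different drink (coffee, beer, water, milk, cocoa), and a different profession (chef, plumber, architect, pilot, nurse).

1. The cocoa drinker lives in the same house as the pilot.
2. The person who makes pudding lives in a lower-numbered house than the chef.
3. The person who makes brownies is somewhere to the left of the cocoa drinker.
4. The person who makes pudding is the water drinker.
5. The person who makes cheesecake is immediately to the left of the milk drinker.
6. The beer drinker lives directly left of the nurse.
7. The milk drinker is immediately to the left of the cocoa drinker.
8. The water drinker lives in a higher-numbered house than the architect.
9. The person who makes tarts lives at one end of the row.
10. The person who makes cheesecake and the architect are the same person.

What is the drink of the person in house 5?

coffee

The person who makes tarts is narrowed to house 1 or 5; consider each.
Placing it in house 1 leads to a contradiction, so it's in house 5.
The person who makes cheesecake is narrowed to house 1 or 2 or 3; consider each.
Placing it in house 2 and house 3 leads to a contradiction, so it's in house 1.
Clue 5 places the milk drinker in house 2.
Clue 7: the cocoa drinker is in house 3.
Clue 10: the architect is in house 1.
House 5 drink: only coffee fits.
Clue 1 places the pilot in house 3.
Clue 3 places the person who makes brownies in house 2.
By clue 4, the person who makes pudding is in house 4.
House 3's dessert must be donuts (nothing else left).
So house 1 gets beer for drink.
The only drink still possible for house 4 is water.
Clue 2 places the chef in house 5.
From clue 6, the nurse must be in house 2.
That leaves plumber as the profession for house 4.
So: house 1 = cheesecake/beer/architect, house 2 = brownies/milk/nurse, house 3 = donuts/cocoa/pilot, house 4 = pudding/water/plumber, house 5 = tarts/coffee/chef.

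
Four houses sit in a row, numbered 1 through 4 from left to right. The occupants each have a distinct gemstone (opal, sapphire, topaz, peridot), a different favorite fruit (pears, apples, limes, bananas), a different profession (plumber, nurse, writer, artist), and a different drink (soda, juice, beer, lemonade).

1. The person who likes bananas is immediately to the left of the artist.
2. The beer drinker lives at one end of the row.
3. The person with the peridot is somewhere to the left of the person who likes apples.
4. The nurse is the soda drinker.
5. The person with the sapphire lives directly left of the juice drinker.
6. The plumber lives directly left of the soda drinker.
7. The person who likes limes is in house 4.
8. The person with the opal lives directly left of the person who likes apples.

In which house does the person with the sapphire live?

From clue 7, the person who likes limes must be in house 4.
House 4 gemstone: only topaz fits.
House 3's gemstone must be sapphire (nothing else left).
The juice drinker is in house 4 (clue 5).
House 1 drink: only beer fits.
The person with the opal is narrowed to house 1 or 2; consider each.
Placing it in house 1 leads to a contradiction, so it's in house 2.
Clue 8: the person who likes apples is in house 3.
House 1 gemstone: only peridot fits.
House 4's profession must be writer (nothing else left).
House 1 profession: only plumber fits.
By clue 6, the soda drinker is in house 2.
The only drink still possible for house 3 is lemonade.
Clue 4: the nurse is in house 2.
The only profession still possible for house 3 is artist.
The person who likes bananas is in house 2 (clue 1).
So house 1 gets pears for favorite fruit.
So: house 1 = peridot/pears/plumber/beer, house 2 = opal/bananas/nurse/soda, house 3 = sapphire/apples/artist/lemonade, house 4 = topaz/limes/writer/juice.

3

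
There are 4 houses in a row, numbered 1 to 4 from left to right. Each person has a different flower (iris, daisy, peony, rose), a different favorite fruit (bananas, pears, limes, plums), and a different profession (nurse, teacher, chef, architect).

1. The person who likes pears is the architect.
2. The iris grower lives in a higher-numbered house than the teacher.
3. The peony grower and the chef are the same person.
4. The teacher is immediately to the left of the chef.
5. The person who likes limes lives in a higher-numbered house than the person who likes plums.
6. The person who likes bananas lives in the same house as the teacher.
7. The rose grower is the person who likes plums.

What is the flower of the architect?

iris

The iris grower is narrowed to house 2 or 3 or 4; consider each.
Placing it in house 2 and house 3 leads to a contradiction, so it's in house 4.
The peony grower is narrowed to house 2 or 3; consider each.
Placing it in house 2 leads to a contradiction, so it's in house 3.
Clue 3: the chef is in house 3.
From clue 4, the teacher must be in house 2.
Clue 6: the person who likes bananas is in house 2.
By clue 7, the rose grower is in house 1.
By clue 7, the person who likes plums is in house 1.
House 2's flower must be daisy (nothing else left).
House 3's favorite fruit must be limes (nothing else left).
So house 4 gets pears for favorite fruit.
Clue 1: the architect is in house 4.
House 1's profession must be nurse (nothing else left).
So: house 1 = rose/plums/nurse, house 2 = daisy/bananas/teacher, house 3 = peony/limes/chef, house 4 = iris/pears/architect.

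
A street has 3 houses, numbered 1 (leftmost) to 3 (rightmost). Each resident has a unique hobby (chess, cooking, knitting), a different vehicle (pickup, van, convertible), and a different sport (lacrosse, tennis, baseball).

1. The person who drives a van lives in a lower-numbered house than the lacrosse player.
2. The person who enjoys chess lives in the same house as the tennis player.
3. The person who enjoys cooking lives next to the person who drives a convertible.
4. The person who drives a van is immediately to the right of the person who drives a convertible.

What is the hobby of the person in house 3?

Clue 4 places the person who drives a van in house 2.
Clue 4 places the person who drives a convertible in house 1.
That leaves pickup as the vehicle for house 3.
From clue 1, the lacrosse player must be in house 3.
From clue 3, the person who enjoys cooking must be in house 2.
Clue 2: the person who enjoys chess is in house 1.
Clue 2: the tennis player is in house 1.
House 3 hobby: only knitting fits.
So house 2 gets baseball for sport.
So: house 1 = chess/convertible/tennis, house 2 = cooking/van/baseball, house 3 = knitting/pickup/lacrosse.

knitting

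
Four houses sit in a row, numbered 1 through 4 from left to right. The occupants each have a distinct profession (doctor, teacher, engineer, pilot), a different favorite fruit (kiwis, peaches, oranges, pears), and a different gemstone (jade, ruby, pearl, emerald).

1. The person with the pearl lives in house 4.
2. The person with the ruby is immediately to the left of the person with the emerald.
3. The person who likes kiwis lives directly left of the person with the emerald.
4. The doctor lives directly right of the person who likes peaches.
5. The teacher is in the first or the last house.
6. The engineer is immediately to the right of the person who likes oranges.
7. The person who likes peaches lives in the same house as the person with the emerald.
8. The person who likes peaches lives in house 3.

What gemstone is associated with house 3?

emerald

From clue 1, the person with the pearl must be in house 4.
By clue 8, the person who likes peaches is in house 3.
House 4 favorite fruit: only pears fits.
Clue 4 places the doctor in house 4.
By clue 7, the person with the emerald is in house 3.
The only profession still possible for house 1 is teacher.
Clue 2 places the person with the ruby in house 2.
Clue 3: the person who likes kiwis is in house 2.
House 1's favorite fruit must be oranges (nothing else left).
So house 1 gets jade for gemstone.
The engineer is in house 2 (clue 6).
House 3 profession: only pilot fits.
So: house 1 = teacher/oranges/jade, house 2 = engineer/kiwis/ruby, house 3 = pilot/peaches/emerald, house 4 = doctor/pears/pearl.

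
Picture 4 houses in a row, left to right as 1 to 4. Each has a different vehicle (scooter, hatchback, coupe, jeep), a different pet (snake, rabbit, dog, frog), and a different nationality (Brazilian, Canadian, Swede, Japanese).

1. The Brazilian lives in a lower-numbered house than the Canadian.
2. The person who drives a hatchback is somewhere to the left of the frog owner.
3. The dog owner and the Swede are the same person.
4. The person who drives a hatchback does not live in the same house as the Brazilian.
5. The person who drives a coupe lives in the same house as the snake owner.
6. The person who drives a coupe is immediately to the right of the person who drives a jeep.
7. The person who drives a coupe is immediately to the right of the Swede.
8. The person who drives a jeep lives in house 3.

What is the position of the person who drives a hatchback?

1

Clue 8 places the person who drives a jeep in house 3.
The person who drives a coupe is in house 4 (clue 6).
Clue 7 places the Swede in house 3.
The dog owner is in house 3 (clue 3).
From clue 5, the snake owner must be in house 4.
House 1's pet must be rabbit (nothing else left).
So house 2 gets frog for pet.
The person who drives a hatchback is in house 1 (clue 2).
Clue 4: the Brazilian is in house 2.
House 2's vehicle must be scooter (nothing else left).
House 1's nationality must be Japanese (nothing else left).
The only nationality still possible for house 4 is Canadian.
So: house 1 = hatchback/rabbit/Japanese, house 2 = scooter/frog/Brazilian, house 3 = jeep/dog/Swede, house 4 = coupe/snake/Canadian.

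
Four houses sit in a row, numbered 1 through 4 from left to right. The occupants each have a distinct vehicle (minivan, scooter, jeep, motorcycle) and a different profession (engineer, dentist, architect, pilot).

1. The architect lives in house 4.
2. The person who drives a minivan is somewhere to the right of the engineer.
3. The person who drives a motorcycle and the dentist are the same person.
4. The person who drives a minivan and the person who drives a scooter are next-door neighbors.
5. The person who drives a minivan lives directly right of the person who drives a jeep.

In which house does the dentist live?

From clue 1, the architect must be in house 4.
The person who drives a jeep is narrowed to house 1 or 2 or 3; consider each.
Placing it in house 1 and house 3 leads to a contradiction, so it's in house 2.
The person who drives a minivan is in house 3 (clue 5).
That leaves motorcycle as the vehicle for house 1.
That leaves scooter as the vehicle for house 4.
From clue 3, the dentist must be in house 1.
So house 3 gets pilot for profession.
So house 2 gets engineer for profession.
So: house 1 = motorcycle/dentist, house 2 = jeep/engineer, house 3 = minivan/pilot, house 4 = scooter/architect.

1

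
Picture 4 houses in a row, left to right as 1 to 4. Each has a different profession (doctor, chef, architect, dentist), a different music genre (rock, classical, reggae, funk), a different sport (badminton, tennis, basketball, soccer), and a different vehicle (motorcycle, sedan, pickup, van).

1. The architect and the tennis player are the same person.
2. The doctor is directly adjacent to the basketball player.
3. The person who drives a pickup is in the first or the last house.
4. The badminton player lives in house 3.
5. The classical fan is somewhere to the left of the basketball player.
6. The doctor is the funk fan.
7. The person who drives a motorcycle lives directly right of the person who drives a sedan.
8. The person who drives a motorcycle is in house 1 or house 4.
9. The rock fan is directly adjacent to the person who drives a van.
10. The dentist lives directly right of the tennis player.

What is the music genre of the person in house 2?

Clue 4: the badminton player is in house 3.
Clue 8: the person who drives a motorcycle is in house 4.
House 1 vehicle: only pickup fits.
Clue 7 places the person who drives a sedan in house 3.
The only profession still possible for house 4 is chef.
So house 2 gets van for vehicle.
House 4's music genre must be reggae (nothing else left).
House 2's music genre must be classical (nothing else left).
Clue 5: the basketball player is in house 4.
From clue 2, the doctor must be in house 3.
By clue 6, the funk fan is in house 3.
That leaves architect as the profession for house 1.
So house 2 gets dentist for profession.
The only music genre still possible for house 1 is rock.
The tennis player is in house 1 (clue 1).
So house 2 gets soccer for sport.
So: house 1 = architect/rock/tennis/pickup, house 2 = dentist/classical/soccer/van, house 3 = doctor/funk/badminton/sedan, house 4 = chef/reggae/basketball/motorcycle.

classical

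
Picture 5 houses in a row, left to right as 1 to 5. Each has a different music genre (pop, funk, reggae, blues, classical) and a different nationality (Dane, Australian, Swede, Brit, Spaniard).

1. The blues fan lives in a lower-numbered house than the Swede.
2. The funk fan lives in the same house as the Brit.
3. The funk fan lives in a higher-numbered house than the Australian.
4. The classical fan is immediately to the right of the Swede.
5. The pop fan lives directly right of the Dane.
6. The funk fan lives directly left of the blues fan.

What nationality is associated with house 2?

So house 1 gets reggae for music genre.
By clue 1, the blues fan is in house 3.
By clue 1, the Swede is in house 4.
Clue 4: the classical fan is in house 5.
Clue 6 places the funk fan in house 2.
House 4's music genre must be pop (nothing else left).
The only nationality still possible for house 5 is Spaniard.
Clue 2 places the Brit in house 2.
By clue 3, the Australian is in house 1.
By clue 5, the Dane is in house 3.
So: house 1 = reggae/Australian, house 2 = funk/Brit, house 3 = blues/Dane, house 4 = pop/Swede, house 5 = classical/Spaniard.

Brit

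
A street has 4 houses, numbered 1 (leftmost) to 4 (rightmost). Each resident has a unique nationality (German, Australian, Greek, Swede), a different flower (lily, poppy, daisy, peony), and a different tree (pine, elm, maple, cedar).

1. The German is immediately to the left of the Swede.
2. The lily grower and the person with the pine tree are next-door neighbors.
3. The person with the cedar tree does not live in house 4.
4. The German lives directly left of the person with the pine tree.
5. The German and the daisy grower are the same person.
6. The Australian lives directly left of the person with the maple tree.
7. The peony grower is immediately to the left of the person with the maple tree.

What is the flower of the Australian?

peony

The Australian is narrowed to house 1 or 2 or 3; consider each.
Placing it in house 2 and house 3 leads to a contradiction, so it's in house 1.
By clue 6, the person with the maple tree is in house 2.
The peony grower is in house 1 (clue 7).
The German is narrowed to house 2 or 3; consider each.
Placing it in house 3 leads to a contradiction, so it's in house 2.
From clue 1, the Swede must be in house 3.
The person with the pine tree is in house 3 (clue 4).
The daisy grower is in house 2 (clue 5).
House 4 nationality: only Greek fits.
So house 1 gets cedar for tree.
So house 4 gets elm for tree.
From clue 2, the lily grower must be in house 4.
So house 3 gets poppy for flower.
So: house 1 = Australian/peony/cedar, house 2 = German/daisy/maple, house 3 = Swede/poppy/pine, house 4 = Greek/lily/elm.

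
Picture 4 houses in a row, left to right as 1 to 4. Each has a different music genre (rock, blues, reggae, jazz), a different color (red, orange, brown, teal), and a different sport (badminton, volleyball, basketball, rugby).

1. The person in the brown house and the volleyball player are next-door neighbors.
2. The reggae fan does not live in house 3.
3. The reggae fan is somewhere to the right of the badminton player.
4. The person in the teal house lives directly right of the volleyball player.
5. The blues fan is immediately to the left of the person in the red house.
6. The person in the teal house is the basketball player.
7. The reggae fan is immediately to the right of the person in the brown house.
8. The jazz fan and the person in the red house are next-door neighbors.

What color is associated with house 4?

From clue 1, the volleyball player must be in house 2.
By clue 4, the person in the teal house is in house 3.
Clue 6 places the basketball player in house 3.
The only sport still possible for house 4 is rugby.
Clue 7 places the reggae fan in house 2.
The only music genre still possible for house 4 is rock.
So house 1 gets brown for color.
So house 1 gets badminton for sport.
The blues fan is narrowed to house 1 or 3; consider each.
Placing it in house 3 leads to a contradiction, so it's in house 1.
By clue 5, the person in the red house is in house 2.
That leaves jazz as the music genre for house 3.
House 4 color: only orange fits.
So: house 1 = blues/brown/badminton, house 2 = reggae/red/volleyball, house 3 = jazz/teal/basketball, house 4 = rock/orange/rugby.

orange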